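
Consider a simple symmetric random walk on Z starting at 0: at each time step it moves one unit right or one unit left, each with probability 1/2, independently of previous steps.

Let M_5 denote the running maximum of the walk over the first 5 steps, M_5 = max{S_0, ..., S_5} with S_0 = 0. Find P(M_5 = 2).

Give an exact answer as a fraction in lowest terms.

Let M_5 = max(S_0,...,S_5). Use the reflection principle: for j ≥ 1, #{paths with M_5 ≥ j} = #{S_5 ≥ j} + #{S_5 ≥ j+1}.
By reflection, #{M_5 ≥ 2} = #{S_5 ≥ 2} + #{S_5 ≥ 3} = 6 + 6 = 12.
#{M_5 ≥ 3} = #{S_5 ≥ 3} + #{S_5 ≥ 4} = 6 + 1 = 7.
#{M_5 = 2} = 12 - 7 = 5.
P(M_5 = 2) = 5/32 = 5/32

Answer: 5/32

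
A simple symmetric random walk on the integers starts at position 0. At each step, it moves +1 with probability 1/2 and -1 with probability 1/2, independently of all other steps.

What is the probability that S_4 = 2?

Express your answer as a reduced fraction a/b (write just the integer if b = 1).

To reach position 2 after 4 steps: need 3 steps of +1 and 1 of -1.
Favorable paths: C(4,3) = 4
Total paths: 2^4 = 16
P = 4/16 = 1/4

Answer: 1/4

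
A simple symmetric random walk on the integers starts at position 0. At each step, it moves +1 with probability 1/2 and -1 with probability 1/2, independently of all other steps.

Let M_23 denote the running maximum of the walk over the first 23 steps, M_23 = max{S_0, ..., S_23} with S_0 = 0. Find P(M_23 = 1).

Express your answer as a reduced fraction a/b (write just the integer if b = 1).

Answer: 676039/4194304

Derivation:
Let M_23 = max(S_0,...,S_23). Use the reflection principle: for j ≥ 1, #{paths with M_23 ≥ j} = #{S_23 ≥ j} + #{S_23 ≥ j+1}.
By reflection, #{M_23 ≥ 1} = #{S_23 ≥ 1} + #{S_23 ≥ 2} = 4194304 + 2842226 = 7036530.
#{M_23 ≥ 2} = #{S_23 ≥ 2} + #{S_23 ≥ 3} = 2842226 + 2842226 = 5684452.
#{M_23 = 1} = 7036530 - 5684452 = 1352078.
P(M_23 = 1) = 1352078/8388608 = 676039/4194304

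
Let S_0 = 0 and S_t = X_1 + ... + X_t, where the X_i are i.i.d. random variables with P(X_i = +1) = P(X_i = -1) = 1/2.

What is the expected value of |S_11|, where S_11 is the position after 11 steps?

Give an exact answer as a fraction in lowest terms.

Answer: 693/256

Derivation:
S_11 takes values m ≡ 1 (mod 2) with |m| ≤ 11; P(S_11=m) = C(11,(11+m)/2)/2^11.
Total paths: 2^11 = 2048
Distribution: P(S=-11)=1/2048, P(S=-9)=11/2048, P(S=-7)=55/2048, P(S=-5)=165/2048, P(S=-3)=330/2048, P(S=-1)=462/2048, P(S=1)=462/2048, P(S=3)=330/2048, P(S=5)=165/2048, P(S=7)=55/2048, P(S=9)=11/2048, P(S=11)=1/2048
E[|S_11|] = Σ_m |m|·P(S_11=m) = 5544/2048 = 693/256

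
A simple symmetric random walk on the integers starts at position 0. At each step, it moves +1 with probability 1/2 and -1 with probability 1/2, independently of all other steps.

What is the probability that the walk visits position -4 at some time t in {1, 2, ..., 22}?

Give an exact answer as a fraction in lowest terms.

Count via complement. Let g(t,s) = #length-t paths at position s with S_1..S_t all ≠ -4.
g(t,s) = g(t-1,s-1) + g(t-1,s+1) for s ≠ -4; g(t,-4) = 0.
t=0: g(0,0)=1
t=1: g(1,-1)=1 g(1,1)=1
t=2: g(2,-2)=1 g(2,0)=2 g(2,2)=1
t=3: g(3,-3)=1 g(3,-1)=3 g(3,1)=3 g(3,3)=1
t=4: g(4,-2)=4 g(4,0)=6 g(4,2)=4 g(4,4)=1
t=5: g(5,-3)=4 g(5,-1)=10 g(5,1)=10 g(5,3)=5 g(5,5)=1
t=6: g(6,-2)=14 g(6,0)=20 g(6,2)=15 g(6,4)=6 g(6,6)=1
t=7: g(7,-3)=14 g(7,-1)=34 g(7,1)=35 g(7,3)=21 g(7,5)=7 g(7,7)=1
t=8: g(8,-2)=48 g(8,0)=69 g(8,2)=56 g(8,4)=28 g(8,6)=8 g(8,8)=1
t=9: g(9,-3)=48 g(9,-1)=117 g(9,1)=125 g(9,3)=84 g(9,5)=36 g(9,7)=9 g(9,9)=1
t=10: g(10,-2)=165 g(10,0)=242 g(10,2)=209 g(10,4)=120 g(10,6)=45 g(10,8)=10 g(10,10)=1
t=11: g(11,-3)=165 g(11,-1)=407 g(11,1)=451 g(11,3)=329 g(11,5)=165 g(11,7)=55 g(11,9)=11 g(11,11)=1
t=12: g(12,-2)=572 g(12,0)=858 g(12,2)=780 g(12,4)=494 g(12,6)=220 g(12,8)=66 g(12,10)=12 g(12,12)=1
t=13: g(13,-3)=572 g(13,-1)=1430 g(13,1)=1638 g(13,3)=1274 g(13,5)=714 g(13,7)=286 g(13,9)=78 g(13,11)=13 g(13,13)=1
t=14: g(14,-2)=2002 g(14,0)=3068 g(14,2)=2912 g(14,4)=1988 g(14,6)=1000 g(14,8)=364 g(14,10)=91 g(14,12)=14 g(14,14)=1
t=15: g(15,-3)=2002 g(15,-1)=5070 g(15,1)=5980 g(15,3)=4900 g(15,5)=2988 g(15,7)=1364 g(15,9)=455 g(15,11)=105 g(15,13)=15 g(15,15)=1
t=16: g(16,-2)=7072 g(16,0)=11050 g(16,2)=10880 g(16,4)=7888 g(16,6)=4352 g(16,8)=1819 g(16,10)=560 g(16,12)=120 g(16,14)=16 g(16,16)=1
t=17: g(17,-3)=7072 g(17,-1)=18122 g(17,1)=21930 g(17,3)=18768 g(17,5)=12240 g(17,7)=6171 g(17,9)=2379 g(17,11)=680 g(17,13)=136 g(17,15)=17 g(17,17)=1
t=18: g(18,-2)=25194 g(18,0)=40052 g(18,2)=40698 g(18,4)=31008 g(18,6)=18411 g(18,8)=8550 g(18,10)=3059 g(18,12)=816 g(18,14)=153 g(18,16)=18 g(18,18)=1
t=19: g(19,-3)=25194 g(19,-1)=65246 g(19,1)=80750 g(19,3)=71706 g(19,5)=49419 g(19,7)=26961 g(19,9)=11609 g(19,11)=3875 g(19,13)=969 g(19,15)=171 g(19,17)=19 g(19,19)=1
t=20: g(20,-2)=90440 g(20,0)=145996 g(20,2)=152456 g(20,4)=121125 g(20,6)=76380 g(20,8)=38570 g(20,10)=15484 g(20,12)=4844 g(20,14)=1140 g(20,16)=190 g(20,18)=20 g(20,20)=1
t=21: g(21,-3)=90440 g(21,-1)=236436 g(21,1)=298452 g(21,3)=273581 g(21,5)=197505 g(21,7)=114950 g(21,9)=54054 g(21,11)=20328 g(21,13)=5984 g(21,15)=1330 g(21,17)=210 g(21,19)=21 g(21,21)=1
t=22: g(22,-2)=326876 g(22,0)=534888 g(22,2)=572033 g(22,4)=471086 g(22,6)=312455 g(22,8)=169004 g(22,10)=74382 g(22,12)=26312 g(22,14)=7314 g(22,16)=1540 g(22,18)=231 g(22,20)=22 g(22,22)=1
Paths never hitting -4: Σ_s g(22,s) = 2496144
Paths hitting -4: 2^22 - 2496144 = 1698160
P = 1698160/4194304 = 106135/262144

Answer: 106135/262144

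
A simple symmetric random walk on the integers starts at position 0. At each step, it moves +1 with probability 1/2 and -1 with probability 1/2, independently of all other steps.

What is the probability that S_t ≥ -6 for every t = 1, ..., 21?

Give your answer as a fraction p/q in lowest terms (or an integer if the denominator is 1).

Let f(t,s) = #length-t paths at position s with S_1..S_t all ≥ -6.
f(t,s) = f(t-1,s-1) + f(t-1,s+1) for s ≥ -6; f(t,s) = 0 for s < -6.
t=0: f(0,0)=1
t=1: f(1,-1)=1 f(1,1)=1
t=2: f(2,-2)=1 f(2,0)=2 f(2,2)=1
t=3: f(3,-3)=1 f(3,-1)=3 f(3,1)=3 f(3,3)=1
t=4: f(4,-4)=1 f(4,-2)=4 f(4,0)=6 f(4,2)=4 f(4,4)=1
t=5: f(5,-5)=1 f(5,-3)=5 f(5,-1)=10 f(5,1)=10 f(5,3)=5 f(5,5)=1
t=6: f(6,-6)=1 f(6,-4)=6 f(6,-2)=15 f(6,0)=20 f(6,2)=15 f(6,4)=6 f(6,6)=1
t=7: f(7,-5)=7 f(7,-3)=21 f(7,-1)=35 f(7,1)=35 f(7,3)=21 f(7,5)=7 f(7,7)=1
t=8: f(8,-6)=7 f(8,-4)=28 f(8,-2)=56 f(8,0)=70 f(8,2)=56 f(8,4)=28 f(8,6)=8 f(8,8)=1
t=9: f(9,-5)=35 f(9,-3)=84 f(9,-1)=126 f(9,1)=126 f(9,3)=84 f(9,5)=36 f(9,7)=9 f(9,9)=1
t=10: f(10,-6)=35 f(10,-4)=119 f(10,-2)=210 f(10,0)=252 f(10,2)=210 f(10,4)=120 f(10,6)=45 f(10,8)=10 f(10,10)=1
t=11: f(11,-5)=154 f(11,-3)=329 f(11,-1)=462 f(11,1)=462 f(11,3)=330 f(11,5)=165 f(11,7)=55 f(11,9)=11 f(11,11)=1
t=12: f(12,-6)=154 f(12,-4)=483 f(12,-2)=791 f(12,0)=924 f(12,2)=792 f(12,4)=495 f(12,6)=220 f(12,8)=66 f(12,10)=12 f(12,12)=1
t=13: f(13,-5)=637 f(13,-3)=1274 f(13,-1)=1715 f(13,1)=1716 f(13,3)=1287 f(13,5)=715 f(13,7)=286 f(13,9)=78 f(13,11)=13 f(13,13)=1
t=14: f(14,-6)=637 f(14,-4)=1911 f(14,-2)=2989 f(14,0)=3431 f(14,2)=3003 f(14,4)=2002 f(14,6)=1001 f(14,8)=364 f(14,10)=91 f(14,12)=14 f(14,14)=1
t=15: f(15,-5)=2548 f(15,-3)=4900 f(15,-1)=6420 f(15,1)=6434 f(15,3)=5005 f(15,5)=3003 f(15,7)=1365 f(15,9)=455 f(15,11)=105 f(15,13)=15 f(15,15)=1
t=16: f(16,-6)=2548 f(16,-4)=7448 f(16,-2)=11320 f(16,0)=12854 f(16,2)=11439 f(16,4)=8008 f(16,6)=4368 f(16,8)=1820 f(16,10)=560 f(16,12)=120 f(16,14)=16 f(16,16)=1
t=17: f(17,-5)=9996 f(17,-3)=18768 f(17,-1)=24174 f(17,1)=24293 f(17,3)=19447 f(17,5)=12376 f(17,7)=6188 f(17,9)=2380 f(17,11)=680 f(17,13)=136 f(17,15)=17 f(17,17)=1
t=18: f(18,-6)=9996 f(18,-4)=28764 f(18,-2)=42942 f(18,0)=48467 f(18,2)=43740 f(18,4)=31823 f(18,6)=18564 f(18,8)=8568 f(18,10)=3060 f(18,12)=816 f(18,14)=153 f(18,16)=18 f(18,18)=1
t=19: f(19,-5)=38760 f(19,-3)=71706 f(19,-1)=91409 f(19,1)=92207 f(19,3)=75563 f(19,5)=50387 f(19,7)=27132 f(19,9)=11628 f(19,11)=3876 f(19,13)=969 f(19,15)=171 f(19,17)=19 f(19,19)=1
t=20: f(20,-6)=38760 f(20,-4)=110466 f(20,-2)=163115 f(20,0)=183616 f(20,2)=167770 f(20,4)=125950 f(20,6)=77519 f(20,8)=38760 f(20,10)=15504 f(20,12)=4845 f(20,14)=1140 f(20,16)=190 f(20,18)=20 f(20,20)=1
t=21: f(21,-5)=149226 f(21,-3)=273581 f(21,-1)=346731 f(21,1)=351386 f(21,3)=293720 f(21,5)=203469 f(21,7)=116279 f(21,9)=54264 f(21,11)=20349 f(21,13)=5985 f(21,15)=1330 f(21,17)=210 f(21,19)=21 f(21,21)=1
Σ_s f(21,s) = 1816552
P = 1816552/2097152 = 227069/262144

Answer: 227069/262144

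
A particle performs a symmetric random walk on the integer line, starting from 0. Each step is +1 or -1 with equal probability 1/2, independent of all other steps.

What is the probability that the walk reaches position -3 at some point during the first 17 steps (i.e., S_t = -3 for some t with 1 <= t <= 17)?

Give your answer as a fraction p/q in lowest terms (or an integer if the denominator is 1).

Answer: 15751/32768

Derivation:
Count via complement. Let g(t,s) = #length-t paths at position s with S_1..S_t all ≠ -3.
g(t,s) = g(t-1,s-1) + g(t-1,s+1) for s ≠ -3; g(t,-3) = 0.
t=0: g(0,0)=1
t=1: g(1,-1)=1 g(1,1)=1
t=2: g(2,-2)=1 g(2,0)=2 g(2,2)=1
t=3: g(3,-1)=3 g(3,1)=3 g(3,3)=1
t=4: g(4,-2)=3 g(4,0)=6 g(4,2)=4 g(4,4)=1
t=5: g(5,-1)=9 g(5,1)=10 g(5,3)=5 g(5,5)=1
t=6: g(6,-2)=9 g(6,0)=19 g(6,2)=15 g(6,4)=6 g(6,6)=1
t=7: g(7,-1)=28 g(7,1)=34 g(7,3)=21 g(7,5)=7 g(7,7)=1
t=8: g(8,-2)=28 g(8,0)=62 g(8,2)=55 g(8,4)=28 g(8,6)=8 g(8,8)=1
t=9: g(9,-1)=90 g(9,1)=117 g(9,3)=83 g(9,5)=36 g(9,7)=9 g(9,9)=1
t=10: g(10,-2)=90 g(10,0)=207 g(10,2)=200 g(10,4)=119 g(10,6)=45 g(10,8)=10 g(10,10)=1
t=11: g(11,-1)=297 g(11,1)=407 g(11,3)=319 g(11,5)=164 g(11,7)=55 g(11,9)=11 g(11,11)=1
t=12: g(12,-2)=297 g(12,0)=704 g(12,2)=726 g(12,4)=483 g(12,6)=219 g(12,8)=66 g(12,10)=12 g(12,12)=1
t=13: g(13,-1)=1001 g(13,1)=1430 g(13,3)=1209 g(13,5)=702 g(13,7)=285 g(13,9)=78 g(13,11)=13 g(13,13)=1
t=14: g(14,-2)=1001 g(14,0)=2431 g(14,2)=2639 g(14,4)=1911 g(14,6)=987 g(14,8)=363 g(14,10)=91 g(14,12)=14 g(14,14)=1
t=15: g(15,-1)=3432 g(15,1)=5070 g(15,3)=4550 g(15,5)=2898 g(15,7)=1350 g(15,9)=454 g(15,11)=105 g(15,13)=15 g(15,15)=1
t=16: g(16,-2)=3432 g(16,0)=8502 g(16,2)=9620 g(16,4)=7448 g(16,6)=4248 g(16,8)=1804 g(16,10)=559 g(16,12)=120 g(16,14)=16 g(16,16)=1
t=17: g(17,-1)=11934 g(17,1)=18122 g(17,3)=17068 g(17,5)=11696 g(17,7)=6052 g(17,9)=2363 g(17,11)=679 g(17,13)=136 g(17,15)=17 g(17,17)=1
Paths never hitting -3: Σ_s g(17,s) = 68068
Paths hitting -3: 2^17 - 68068 = 63004
P = 63004/131072 = 15751/32768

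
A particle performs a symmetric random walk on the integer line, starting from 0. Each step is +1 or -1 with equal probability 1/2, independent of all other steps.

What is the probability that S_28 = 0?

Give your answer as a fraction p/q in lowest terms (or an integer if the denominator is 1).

Answer: 5014575/33554432

Derivation:
To return to 0 after 28 steps: need exactly 14 steps of +1 and 14 of -1.
Favorable paths: C(28,14) = 40116600
Total paths: 2^28 = 268435456
P = 40116600/268435456 = 5014575/33554432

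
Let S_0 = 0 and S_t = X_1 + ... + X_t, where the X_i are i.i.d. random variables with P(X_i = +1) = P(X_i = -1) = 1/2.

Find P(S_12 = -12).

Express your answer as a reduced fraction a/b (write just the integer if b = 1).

To reach position -12 after 12 steps: need 0 steps of +1 and 12 of -1.
Favorable paths: C(12,0) = 1
Total paths: 2^12 = 4096
P = 1/4096 = 1/4096

Answer: 1/4096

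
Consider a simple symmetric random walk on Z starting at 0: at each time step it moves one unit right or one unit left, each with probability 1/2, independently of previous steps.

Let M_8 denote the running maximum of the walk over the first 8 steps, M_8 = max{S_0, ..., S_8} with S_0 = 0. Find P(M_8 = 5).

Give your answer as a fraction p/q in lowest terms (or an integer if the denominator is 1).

Let M_8 = max(S_0,...,S_8). Use the reflection principle: for j ≥ 1, #{paths with M_8 ≥ j} = #{S_8 ≥ j} + #{S_8 ≥ j+1}.
By reflection, #{M_8 ≥ 5} = #{S_8 ≥ 5} + #{S_8 ≥ 6} = 9 + 9 = 18.
#{M_8 ≥ 6} = #{S_8 ≥ 6} + #{S_8 ≥ 7} = 9 + 1 = 10.
#{M_8 = 5} = 18 - 10 = 8.
P(M_8 = 5) = 8/256 = 1/32

Answer: 1/32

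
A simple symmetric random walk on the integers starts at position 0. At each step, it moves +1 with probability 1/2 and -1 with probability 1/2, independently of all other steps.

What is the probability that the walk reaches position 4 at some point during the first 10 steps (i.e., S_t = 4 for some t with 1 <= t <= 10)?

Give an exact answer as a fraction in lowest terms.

Answer: 29/128

Derivation:
Count via complement. Let g(t,s) = #length-t paths at position s with S_1..S_t all ≠ 4.
g(t,s) = g(t-1,s-1) + g(t-1,s+1) for s ≠ 4; g(t,4) = 0.
t=0: g(0,0)=1
t=1: g(1,-1)=1 g(1,1)=1
t=2: g(2,-2)=1 g(2,0)=2 g(2,2)=1
t=3: g(3,-3)=1 g(3,-1)=3 g(3,1)=3 g(3,3)=1
t=4: g(4,-4)=1 g(4,-2)=4 g(4,0)=6 g(4,2)=4
t=5: g(5,-5)=1 g(5,-3)=5 g(5,-1)=10 g(5,1)=10 g(5,3)=4
t=6: g(6,-6)=1 g(6,-4)=6 g(6,-2)=15 g(6,0)=20 g(6,2)=14
t=7: g(7,-7)=1 g(7,-5)=7 g(7,-3)=21 g(7,-1)=35 g(7,1)=34 g(7,3)=14
t=8: g(8,-8)=1 g(8,-6)=8 g(8,-4)=28 g(8,-2)=56 g(8,0)=69 g(8,2)=48
t=9: g(9,-9)=1 g(9,-7)=9 g(9,-5)=36 g(9,-3)=84 g(9,-1)=125 g(9,1)=117 g(9,3)=48
t=10: g(10,-10)=1 g(10,-8)=10 g(10,-6)=45 g(10,-4)=120 g(10,-2)=209 g(10,0)=242 g(10,2)=165
Paths never hitting 4: Σ_s g(10,s) = 792
Paths hitting 4: 2^10 - 792 = 232
P = 232/1024 = 29/128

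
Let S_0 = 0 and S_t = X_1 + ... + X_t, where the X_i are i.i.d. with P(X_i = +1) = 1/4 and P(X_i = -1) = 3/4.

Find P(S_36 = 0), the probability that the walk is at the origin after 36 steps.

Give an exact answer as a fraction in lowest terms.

Answer: 878973338916790425/1180591620717411303424

Derivation:
To be at 0 after 36 steps: need exactly 18 steps of +1 and 18 of -1.
Number of such sequences: C(36,18) = 9075135300
Each has probability (1/4)^18 · (3/4)^18 = 387420489/4722366482869645213696
P = 9075135300 · 387420489/4722366482869645213696 = 878973338916790425/1180591620717411303424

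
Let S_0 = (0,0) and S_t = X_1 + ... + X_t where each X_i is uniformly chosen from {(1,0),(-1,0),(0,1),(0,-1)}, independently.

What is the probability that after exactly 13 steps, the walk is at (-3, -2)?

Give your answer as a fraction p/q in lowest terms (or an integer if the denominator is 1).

Answer: 306735/16777216

Derivation:
Let h be the number of horizontal steps (so 13-h are vertical). To end at (-3,-2) need (h-3)/2 right-steps and ((13-h)-2)/2 up-steps.
Sum over h with 3 ≤ h ≤ 11, h ≡ 1 (mod 2), 13-h ≡ 0 (mod 2):
h=3: C(13,3)·C(3,0)·C(10,4) = 286·1·210 = 60060
h=5: C(13,5)·C(5,1)·C(8,3) = 1287·5·56 = 360360
h=7: C(13,7)·C(7,2)·C(6,2) = 1716·21·15 = 540540
h=9: C(13,9)·C(9,3)·C(4,1) = 715·84·4 = 240240
h=11: C(13,11)·C(11,4)·C(2,0) = 78·330·1 = 25740
Total favorable: 1226940
Total paths: 4^13 = 67108864
P = 1226940/67108864 = 306735/16777216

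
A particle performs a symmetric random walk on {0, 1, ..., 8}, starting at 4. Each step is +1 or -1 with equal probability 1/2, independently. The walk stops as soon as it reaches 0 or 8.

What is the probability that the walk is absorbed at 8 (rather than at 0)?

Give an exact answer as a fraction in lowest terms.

Symmetric walk (p = 1/2): the harmonic-function argument gives P(hit 8 before 0 | start at 4) = a/N.
P = 4/8 = 1/2

Answer: 1/2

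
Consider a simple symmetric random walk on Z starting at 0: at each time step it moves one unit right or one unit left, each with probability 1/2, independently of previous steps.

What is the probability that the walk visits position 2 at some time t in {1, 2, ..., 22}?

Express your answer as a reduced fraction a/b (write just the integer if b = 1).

Count via complement. Let g(t,s) = #length-t paths at position s with S_1..S_t all ≠ 2.
g(t,s) = g(t-1,s-1) + g(t-1,s+1) for s ≠ 2; g(t,2) = 0.
t=0: g(0,0)=1
t=1: g(1,-1)=1 g(1,1)=1
t=2: g(2,-2)=1 g(2,0)=2
t=3: g(3,-3)=1 g(3,-1)=3 g(3,1)=2
t=4: g(4,-4)=1 g(4,-2)=4 g(4,0)=5
t=5: g(5,-5)=1 g(5,-3)=5 g(5,-1)=9 g(5,1)=5
t=6: g(6,-6)=1 g(6,-4)=6 g(6,-2)=14 g(6,0)=14
t=7: g(7,-7)=1 g(7,-5)=7 g(7,-3)=20 g(7,-1)=28 g(7,1)=14
t=8: g(8,-8)=1 g(8,-6)=8 g(8,-4)=27 g(8,-2)=48 g(8,0)=42
t=9: g(9,-9)=1 g(9,-7)=9 g(9,-5)=35 g(9,-3)=75 g(9,-1)=90 g(9,1)=42
t=10: g(10,-10)=1 g(10,-8)=10 g(10,-6)=44 g(10,-4)=110 g(10,-2)=165 g(10,0)=132
t=11: g(11,-11)=1 g(11,-9)=11 g(11,-7)=54 g(11,-5)=154 g(11,-3)=275 g(11,-1)=297 g(11,1)=132
t=12: g(12,-12)=1 g(12,-10)=12 g(12,-8)=65 g(12,-6)=208 g(12,-4)=429 g(12,-2)=572 g(12,0)=429
t=13: g(13,-13)=1 g(13,-11)=13 g(13,-9)=77 g(13,-7)=273 g(13,-5)=637 g(13,-3)=1001 g(13,-1)=1001 g(13,1)=429
t=14: g(14,-14)=1 g(14,-12)=14 g(14,-10)=90 g(14,-8)=350 g(14,-6)=910 g(14,-4)=1638 g(14,-2)=2002 g(14,0)=1430
t=15: g(15,-15)=1 g(15,-13)=15 g(15,-11)=104 g(15,-9)=440 g(15,-7)=1260 g(15,-5)=2548 g(15,-3)=3640 g(15,-1)=3432 g(15,1)=1430
t=16: g(16,-16)=1 g(16,-14)=16 g(16,-12)=119 g(16,-10)=544 g(16,-8)=1700 g(16,-6)=3808 g(16,-4)=6188 g(16,-2)=7072 g(16,0)=4862
t=17: g(17,-17)=1 g(17,-15)=17 g(17,-13)=135 g(17,-11)=663 g(17,-9)=2244 g(17,-7)=5508 g(17,-5)=9996 g(17,-3)=13260 g(17,-1)=11934 g(17,1)=4862
t=18: g(18,-18)=1 g(18,-16)=18 g(18,-14)=152 g(18,-12)=798 g(18,-10)=2907 g(18,-8)=7752 g(18,-6)=15504 g(18,-4)=23256 g(18,-2)=25194 g(18,0)=16796
t=19: g(19,-19)=1 g(19,-17)=19 g(19,-15)=170 g(19,-13)=950 g(19,-11)=3705 g(19,-9)=10659 g(19,-7)=23256 g(19,-5)=38760 g(19,-3)=48450 g(19,-1)=41990 g(19,1)=16796
t=20: g(20,-20)=1 g(20,-18)=20 g(20,-16)=189 g(20,-14)=1120 g(20,-12)=4655 g(20,-10)=14364 g(20,-8)=33915 g(20,-6)=62016 g(20,-4)=87210 g(20,-2)=90440 g(20,0)=58786
t=21: g(21,-21)=1 g(21,-19)=21 g(21,-17)=209 g(21,-15)=1309 g(21,-13)=5775 g(21,-11)=19019 g(21,-9)=48279 g(21,-7)=95931 g(21,-5)=149226 g(21,-3)=177650 g(21,-1)=149226 g(21,1)=58786
t=22: g(22,-22)=1 g(22,-20)=22 g(22,-18)=230 g(22,-16)=1518 g(22,-14)=7084 g(22,-12)=24794 g(22,-10)=67298 g(22,-8)=144210 g(22,-6)=245157 g(22,-4)=326876 g(22,-2)=326876 g(22,0)=208012
Paths never hitting 2: Σ_s g(22,s) = 1352078
Paths hitting 2: 2^22 - 1352078 = 2842226
P = 2842226/4194304 = 1421113/2097152

Answer: 1421113/2097152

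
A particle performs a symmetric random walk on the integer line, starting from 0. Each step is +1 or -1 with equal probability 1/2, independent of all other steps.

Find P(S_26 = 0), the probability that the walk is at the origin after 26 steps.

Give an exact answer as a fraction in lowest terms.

To return to 0 after 26 steps: need exactly 13 steps of +1 and 13 of -1.
Favorable paths: C(26,13) = 10400600
Total paths: 2^26 = 67108864
P = 10400600/67108864 = 1300075/8388608

Answer: 1300075/8388608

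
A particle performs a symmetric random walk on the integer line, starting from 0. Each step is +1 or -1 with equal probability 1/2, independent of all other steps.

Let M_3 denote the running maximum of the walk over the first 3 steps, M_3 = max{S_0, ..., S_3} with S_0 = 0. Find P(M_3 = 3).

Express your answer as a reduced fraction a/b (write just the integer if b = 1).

Let M_3 = max(S_0,...,S_3). Use the reflection principle: for j ≥ 1, #{paths with M_3 ≥ j} = #{S_3 ≥ j} + #{S_3 ≥ j+1}.
By reflection, #{M_3 ≥ 3} = #{S_3 ≥ 3} + #{S_3 ≥ 4} = 1 + 0 = 1.
#{M_3 ≥ 4} = #{S_3 ≥ 4} + #{S_3 ≥ 5} = 0 + 0 = 0.
#{M_3 = 3} = 1 - 0 = 1.
P(M_3 = 3) = 1/8 = 1/8

Answer: 1/8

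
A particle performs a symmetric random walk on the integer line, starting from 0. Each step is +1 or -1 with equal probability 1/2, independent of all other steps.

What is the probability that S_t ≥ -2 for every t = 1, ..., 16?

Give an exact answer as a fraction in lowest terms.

Let f(t,s) = #length-t paths at position s with S_1..S_t all ≥ -2.
f(t,s) = f(t-1,s-1) + f(t-1,s+1) for s ≥ -2; f(t,s) = 0 for s < -2.
t=0: f(0,0)=1
t=1: f(1,-1)=1 f(1,1)=1
t=2: f(2,-2)=1 f(2,0)=2 f(2,2)=1
t=3: f(3,-1)=3 f(3,1)=3 f(3,3)=1
t=4: f(4,-2)=3 f(4,0)=6 f(4,2)=4 f(4,4)=1
t=5: f(5,-1)=9 f(5,1)=10 f(5,3)=5 f(5,5)=1
t=6: f(6,-2)=9 f(6,0)=19 f(6,2)=15 f(6,4)=6 f(6,6)=1
t=7: f(7,-1)=28 f(7,1)=34 f(7,3)=21 f(7,5)=7 f(7,7)=1
t=8: f(8,-2)=28 f(8,0)=62 f(8,2)=55 f(8,4)=28 f(8,6)=8 f(8,8)=1
t=9: f(9,-1)=90 f(9,1)=117 f(9,3)=83 f(9,5)=36 f(9,7)=9 f(9,9)=1
t=10: f(10,-2)=90 f(10,0)=207 f(10,2)=200 f(10,4)=119 f(10,6)=45 f(10,8)=10 f(10,10)=1
t=11: f(11,-1)=297 f(11,1)=407 f(11,3)=319 f(11,5)=164 f(11,7)=55 f(11,9)=11 f(11,11)=1
t=12: f(12,-2)=297 f(12,0)=704 f(12,2)=726 f(12,4)=483 f(12,6)=219 f(12,8)=66 f(12,10)=12 f(12,12)=1
t=13: f(13,-1)=1001 f(13,1)=1430 f(13,3)=1209 f(13,5)=702 f(13,7)=285 f(13,9)=78 f(13,11)=13 f(13,13)=1
t=14: f(14,-2)=1001 f(14,0)=2431 f(14,2)=2639 f(14,4)=1911 f(14,6)=987 f(14,8)=363 f(14,10)=91 f(14,12)=14 f(14,14)=1
t=15: f(15,-1)=3432 f(15,1)=5070 f(15,3)=4550 f(15,5)=2898 f(15,7)=1350 f(15,9)=454 f(15,11)=105 f(15,13)=15 f(15,15)=1
t=16: f(16,-2)=3432 f(16,0)=8502 f(16,2)=9620 f(16,4)=7448 f(16,6)=4248 f(16,8)=1804 f(16,10)=559 f(16,12)=120 f(16,14)=16 f(16,16)=1
Σ_s f(16,s) = 35750
P = 35750/65536 = 17875/32768

Answer: 17875/32768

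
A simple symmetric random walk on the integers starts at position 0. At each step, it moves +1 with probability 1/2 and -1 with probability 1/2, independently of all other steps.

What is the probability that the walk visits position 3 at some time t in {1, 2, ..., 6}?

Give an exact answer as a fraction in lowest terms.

Answer: 7/32

Derivation:
Count via complement. Let g(t,s) = #length-t paths at position s with S_1..S_t all ≠ 3.
g(t,s) = g(t-1,s-1) + g(t-1,s+1) for s ≠ 3; g(t,3) = 0.
t=0: g(0,0)=1
t=1: g(1,-1)=1 g(1,1)=1
t=2: g(2,-2)=1 g(2,0)=2 g(2,2)=1
t=3: g(3,-3)=1 g(3,-1)=3 g(3,1)=3
t=4: g(4,-4)=1 g(4,-2)=4 g(4,0)=6 g(4,2)=3
t=5: g(5,-5)=1 g(5,-3)=5 g(5,-1)=10 g(5,1)=9
t=6: g(6,-6)=1 g(6,-4)=6 g(6,-2)=15 g(6,0)=19 g(6,2)=9
Paths never hitting 3: Σ_s g(6,s) = 50
Paths hitting 3: 2^6 - 50 = 14
P = 14/64 = 7/32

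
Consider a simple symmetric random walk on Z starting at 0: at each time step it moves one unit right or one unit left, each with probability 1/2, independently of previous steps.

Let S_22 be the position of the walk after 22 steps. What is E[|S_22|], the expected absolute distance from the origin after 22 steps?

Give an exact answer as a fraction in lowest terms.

Answer: 969969/262144

Derivation:
S_22 takes values m ≡ 0 (mod 2) with |m| ≤ 22; P(S_22=m) = C(22,(22+m)/2)/2^22.
Total paths: 2^22 = 4194304
Distribution: P(S=-22)=1/4194304, P(S=-20)=22/4194304, P(S=-18)=231/4194304, P(S=-16)=1540/4194304, P(S=-14)=7315/4194304, P(S=-12)=26334/4194304, P(S=-10)=74613/4194304, P(S=-8)=170544/4194304, P(S=-6)=319770/4194304, P(S=-4)=497420/4194304, P(S=-2)=646646/4194304, P(S=0)=705432/4194304, P(S=2)=646646/4194304, P(S=4)=497420/4194304, P(S=6)=319770/4194304, P(S=8)=170544/4194304, P(S=10)=74613/4194304, P(S=12)=26334/4194304, P(S=14)=7315/4194304, P(S=16)=1540/4194304, P(S=18)=231/4194304, P(S=20)=22/4194304, P(S=22)=1/4194304
E[|S_22|] = Σ_m |m|·P(S_22=m) = 15519504/4194304 = 969969/262144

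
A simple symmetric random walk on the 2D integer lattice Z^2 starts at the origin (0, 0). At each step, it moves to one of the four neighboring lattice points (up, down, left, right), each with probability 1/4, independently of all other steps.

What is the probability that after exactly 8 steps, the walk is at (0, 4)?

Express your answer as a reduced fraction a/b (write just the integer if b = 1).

Let h be the number of horizontal steps (so 8-h are vertical). To end at (0,4) need (h+0)/2 right-steps and ((8-h)+4)/2 up-steps.
Sum over h with 0 ≤ h ≤ 4, h ≡ 0 (mod 2), 8-h ≡ 0 (mod 2):
h=0: C(8,0)·C(0,0)·C(8,6) = 1·1·28 = 28
h=2: C(8,2)·C(2,1)·C(6,5) = 28·2·6 = 336
h=4: C(8,4)·C(4,2)·C(4,4) = 70·6·1 = 420
Total favorable: 784
Total paths: 4^8 = 65536
P = 784/65536 = 49/4096

Answer: 49/4096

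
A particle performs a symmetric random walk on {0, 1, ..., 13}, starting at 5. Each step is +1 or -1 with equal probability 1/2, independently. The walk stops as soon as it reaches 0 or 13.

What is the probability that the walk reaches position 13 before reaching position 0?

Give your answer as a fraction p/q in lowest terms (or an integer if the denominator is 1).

Answer: 5/13

Derivation:
Symmetric walk (p = 1/2): the harmonic-function argument gives P(hit 13 before 0 | start at 5) = a/N.
P = 5/13 = 5/13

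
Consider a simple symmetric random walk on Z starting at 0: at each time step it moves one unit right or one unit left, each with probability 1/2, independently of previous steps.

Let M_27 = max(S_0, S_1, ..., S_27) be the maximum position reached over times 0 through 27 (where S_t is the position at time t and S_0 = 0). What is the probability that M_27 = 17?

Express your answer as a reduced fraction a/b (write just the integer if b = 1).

Answer: 40365/67108864

Derivation:
Let M_27 = max(S_0,...,S_27). Use the reflection principle: for j ≥ 1, #{paths with M_27 ≥ j} = #{S_27 ≥ j} + #{S_27 ≥ j+1}.
By reflection, #{M_27 ≥ 17} = #{S_27 ≥ 17} + #{S_27 ≥ 18} = 101584 + 20854 = 122438.
#{M_27 ≥ 18} = #{S_27 ≥ 18} + #{S_27 ≥ 19} = 20854 + 20854 = 41708.
#{M_27 = 17} = 122438 - 41708 = 80730.
P(M_27 = 17) = 80730/134217728 = 40365/67108864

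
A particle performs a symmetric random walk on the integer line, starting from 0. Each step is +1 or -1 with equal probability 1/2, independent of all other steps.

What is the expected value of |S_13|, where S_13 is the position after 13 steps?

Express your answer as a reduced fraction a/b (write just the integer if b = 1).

S_13 takes values m ≡ 1 (mod 2) with |m| ≤ 13; P(S_13=m) = C(13,(13+m)/2)/2^13.
Total paths: 2^13 = 8192
Distribution: P(S=-13)=1/8192, P(S=-11)=13/8192, P(S=-9)=78/8192, P(S=-7)=286/8192, P(S=-5)=715/8192, P(S=-3)=1287/8192, P(S=-1)=1716/8192, P(S=1)=1716/8192, P(S=3)=1287/8192, P(S=5)=715/8192, P(S=7)=286/8192, P(S=9)=78/8192, P(S=11)=13/8192, P(S=13)=1/8192
E[|S_13|] = Σ_m |m|·P(S_13=m) = 24024/8192 = 3003/1024

Answer: 3003/1024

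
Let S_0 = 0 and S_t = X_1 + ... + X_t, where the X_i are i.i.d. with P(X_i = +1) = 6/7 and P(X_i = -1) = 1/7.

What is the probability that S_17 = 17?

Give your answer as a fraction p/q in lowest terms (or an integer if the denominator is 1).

Answer: 16926659444736/232630513987207

Derivation:
To reach position 17 after 17 steps: need 17 steps of +1 and 0 steps of -1.
Number of such sequences: C(17,17) = 1
Each has probability (6/7)^17 · (1/7)^0 = 16926659444736/232630513987207
P = 1 · 16926659444736/232630513987207 = 16926659444736/232630513987207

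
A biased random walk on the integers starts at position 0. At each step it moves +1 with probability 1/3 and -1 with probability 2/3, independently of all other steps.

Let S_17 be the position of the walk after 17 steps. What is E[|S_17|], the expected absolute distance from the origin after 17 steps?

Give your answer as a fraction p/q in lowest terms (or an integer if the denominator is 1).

S_17 takes values m ≡ 1 (mod 2) with |m| ≤ 17; P(S_17=m) = C(17,(17+m)/2) · (1/3)^((17+m)/2) · (2/3)^((17-m)/2).
Distribution: P(S=-17)=131072/129140163, P(S=-15)=1114112/129140163, P(S=-13)=4456448/129140163, P(S=-11)=11141120/129140163, P(S=-9)=19496960/129140163, P(S=-7)=25346048/129140163, P(S=-5)=25346048/129140163, P(S=-3)=19914752/129140163, P(S=-1)=12446720/129140163, P(S=1)=6223360/129140163, P(S=3)=2489344/129140163, P(S=5)=792064/129140163, P(S=7)=198016/129140163, P(S=9)=38080/129140163, P(S=11)=5440/129140163, P(S=13)=544/129140163, P(S=15)=34/129140163, P(S=17)=1/129140163
E[|S_17|] = Σ_m |m|·P(S_17=m) = 85632247/14348907

Answer: 85632247/14348907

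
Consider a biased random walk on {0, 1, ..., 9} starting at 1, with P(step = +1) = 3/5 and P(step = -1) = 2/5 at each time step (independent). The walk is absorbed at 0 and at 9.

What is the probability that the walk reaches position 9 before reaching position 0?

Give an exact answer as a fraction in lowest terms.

Biased walk: p = 3/5, q = 2/5, r = q/p = 2/3
Gambler's ruin: P(hit 9 before 0 | start at 1) = (1 - r^a)/(1 - r^N)
r^1 = 2/3; r^9 = 512/19683
P = (1 - 2/3) / (1 - 512/19683) = 1/3 / 19171/19683 = 6561/19171

Answer: 6561/19171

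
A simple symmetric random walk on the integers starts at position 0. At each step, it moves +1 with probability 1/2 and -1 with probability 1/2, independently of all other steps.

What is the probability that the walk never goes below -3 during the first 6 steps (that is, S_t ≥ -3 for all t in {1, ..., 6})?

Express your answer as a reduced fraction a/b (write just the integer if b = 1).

Let f(t,s) = #length-t paths at position s with S_1..S_t all ≥ -3.
f(t,s) = f(t-1,s-1) + f(t-1,s+1) for s ≥ -3; f(t,s) = 0 for s < -3.
t=0: f(0,0)=1
t=1: f(1,-1)=1 f(1,1)=1
t=2: f(2,-2)=1 f(2,0)=2 f(2,2)=1
t=3: f(3,-3)=1 f(3,-1)=3 f(3,1)=3 f(3,3)=1
t=4: f(4,-2)=4 f(4,0)=6 f(4,2)=4 f(4,4)=1
t=5: f(5,-3)=4 f(5,-1)=10 f(5,1)=10 f(5,3)=5 f(5,5)=1
t=6: f(6,-2)=14 f(6,0)=20 f(6,2)=15 f(6,4)=6 f(6,6)=1
Σ_s f(6,s) = 56
P = 56/64 = 7/8

Answer: 7/8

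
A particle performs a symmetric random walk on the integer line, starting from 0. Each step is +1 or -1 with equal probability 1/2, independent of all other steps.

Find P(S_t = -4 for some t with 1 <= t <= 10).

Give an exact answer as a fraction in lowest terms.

Count via complement. Let g(t,s) = #length-t paths at position s with S_1..S_t all ≠ -4.
g(t,s) = g(t-1,s-1) + g(t-1,s+1) for s ≠ -4; g(t,-4) = 0.
t=0: g(0,0)=1
t=1: g(1,-1)=1 g(1,1)=1
t=2: g(2,-2)=1 g(2,0)=2 g(2,2)=1
t=3: g(3,-3)=1 g(3,-1)=3 g(3,1)=3 g(3,3)=1
t=4: g(4,-2)=4 g(4,0)=6 g(4,2)=4 g(4,4)=1
t=5: g(5,-3)=4 g(5,-1)=10 g(5,1)=10 g(5,3)=5 g(5,5)=1
t=6: g(6,-2)=14 g(6,0)=20 g(6,2)=15 g(6,4)=6 g(6,6)=1
t=7: g(7,-3)=14 g(7,-1)=34 g(7,1)=35 g(7,3)=21 g(7,5)=7 g(7,7)=1
t=8: g(8,-2)=48 g(8,0)=69 g(8,2)=56 g(8,4)=28 g(8,6)=8 g(8,8)=1
t=9: g(9,-3)=48 g(9,-1)=117 g(9,1)=125 g(9,3)=84 g(9,5)=36 g(9,7)=9 g(9,9)=1
t=10: g(10,-2)=165 g(10,0)=242 g(10,2)=209 g(10,4)=120 g(10,6)=45 g(10,8)=10 g(10,10)=1
Paths never hitting -4: Σ_s g(10,s) = 792
Paths hitting -4: 2^10 - 792 = 232
P = 232/1024 = 29/128

Answer: 29/128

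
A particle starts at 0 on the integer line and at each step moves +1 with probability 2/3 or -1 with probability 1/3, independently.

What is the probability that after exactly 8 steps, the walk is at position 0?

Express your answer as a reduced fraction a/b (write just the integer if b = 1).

To be at 0 after 8 steps: need exactly 4 steps of +1 and 4 of -1.
Number of such sequences: C(8,4) = 70
Each has probability (2/3)^4 · (1/3)^4 = 16/6561
P = 70 · 16/6561 = 1120/6561

Answer: 1120/6561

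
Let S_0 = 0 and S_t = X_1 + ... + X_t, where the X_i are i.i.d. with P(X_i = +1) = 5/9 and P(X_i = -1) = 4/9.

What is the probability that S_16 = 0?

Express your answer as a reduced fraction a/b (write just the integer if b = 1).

Answer: 36608000000000/205891132094649

Derivation:
To be at 0 after 16 steps: need exactly 8 steps of +1 and 8 of -1.
Number of such sequences: C(16,8) = 12870
Each has probability (5/9)^8 · (4/9)^8 = 25600000000/1853020188851841
P = 12870 · 25600000000/1853020188851841 = 36608000000000/205891132094649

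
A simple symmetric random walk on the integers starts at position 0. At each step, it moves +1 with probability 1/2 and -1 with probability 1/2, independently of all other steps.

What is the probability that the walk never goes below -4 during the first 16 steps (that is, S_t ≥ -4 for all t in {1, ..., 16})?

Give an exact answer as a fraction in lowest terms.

Let f(t,s) = #length-t paths at position s with S_1..S_t all ≥ -4.
f(t,s) = f(t-1,s-1) + f(t-1,s+1) for s ≥ -4; f(t,s) = 0 for s < -4.
t=0: f(0,0)=1
t=1: f(1,-1)=1 f(1,1)=1
t=2: f(2,-2)=1 f(2,0)=2 f(2,2)=1
t=3: f(3,-3)=1 f(3,-1)=3 f(3,1)=3 f(3,3)=1
t=4: f(4,-4)=1 f(4,-2)=4 f(4,0)=6 f(4,2)=4 f(4,4)=1
t=5: f(5,-3)=5 f(5,-1)=10 f(5,1)=10 f(5,3)=5 f(5,5)=1
t=6: f(6,-4)=5 f(6,-2)=15 f(6,0)=20 f(6,2)=15 f(6,4)=6 f(6,6)=1
t=7: f(7,-3)=20 f(7,-1)=35 f(7,1)=35 f(7,3)=21 f(7,5)=7 f(7,7)=1
t=8: f(8,-4)=20 f(8,-2)=55 f(8,0)=70 f(8,2)=56 f(8,4)=28 f(8,6)=8 f(8,8)=1
t=9: f(9,-3)=75 f(9,-1)=125 f(9,1)=126 f(9,3)=84 f(9,5)=36 f(9,7)=9 f(9,9)=1
t=10: f(10,-4)=75 f(10,-2)=200 f(10,0)=251 f(10,2)=210 f(10,4)=120 f(10,6)=45 f(10,8)=10 f(10,10)=1
t=11: f(11,-3)=275 f(11,-1)=451 f(11,1)=461 f(11,3)=330 f(11,5)=165 f(11,7)=55 f(11,9)=11 f(11,11)=1
t=12: f(12,-4)=275 f(12,-2)=726 f(12,0)=912 f(12,2)=791 f(12,4)=495 f(12,6)=220 f(12,8)=66 f(12,10)=12 f(12,12)=1
t=13: f(13,-3)=1001 f(13,-1)=1638 f(13,1)=1703 f(13,3)=1286 f(13,5)=715 f(13,7)=286 f(13,9)=78 f(13,11)=13 f(13,13)=1
t=14: f(14,-4)=1001 f(14,-2)=2639 f(14,0)=3341 f(14,2)=2989 f(14,4)=2001 f(14,6)=1001 f(14,8)=364 f(14,10)=91 f(14,12)=14 f(14,14)=1
t=15: f(15,-3)=3640 f(15,-1)=5980 f(15,1)=6330 f(15,3)=4990 f(15,5)=3002 f(15,7)=1365 f(15,9)=455 f(15,11)=105 f(15,13)=15 f(15,15)=1
t=16: f(16,-4)=3640 f(16,-2)=9620 f(16,0)=12310 f(16,2)=11320 f(16,4)=7992 f(16,6)=4367 f(16,8)=1820 f(16,10)=560 f(16,12)=120 f(16,14)=16 f(16,16)=1
Σ_s f(16,s) = 51766
P = 51766/65536 = 25883/32768

Answer: 25883/32768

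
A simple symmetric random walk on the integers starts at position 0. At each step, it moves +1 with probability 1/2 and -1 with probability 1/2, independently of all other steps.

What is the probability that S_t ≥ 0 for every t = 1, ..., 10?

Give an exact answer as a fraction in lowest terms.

Let f(t,s) = #length-t paths at position s with S_1..S_t all ≥ 0.
f(t,s) = f(t-1,s-1) + f(t-1,s+1) for s ≥ 0; f(t,s) = 0 for s < 0.
t=0: f(0,0)=1
t=1: f(1,1)=1
t=2: f(2,0)=1 f(2,2)=1
t=3: f(3,1)=2 f(3,3)=1
t=4: f(4,0)=2 f(4,2)=3 f(4,4)=1
t=5: f(5,1)=5 f(5,3)=4 f(5,5)=1
t=6: f(6,0)=5 f(6,2)=9 f(6,4)=5 f(6,6)=1
t=7: f(7,1)=14 f(7,3)=14 f(7,5)=6 f(7,7)=1
t=8: f(8,0)=14 f(8,2)=28 f(8,4)=20 f(8,6)=7 f(8,8)=1
t=9: f(9,1)=42 f(9,3)=48 f(9,5)=27 f(9,7)=8 f(9,9)=1
t=10: f(10,0)=42 f(10,2)=90 f(10,4)=75 f(10,6)=35 f(10,8)=9 f(10,10)=1
Σ_s f(10,s) = 252
P = 252/1024 = 63/256

Answer: 63/256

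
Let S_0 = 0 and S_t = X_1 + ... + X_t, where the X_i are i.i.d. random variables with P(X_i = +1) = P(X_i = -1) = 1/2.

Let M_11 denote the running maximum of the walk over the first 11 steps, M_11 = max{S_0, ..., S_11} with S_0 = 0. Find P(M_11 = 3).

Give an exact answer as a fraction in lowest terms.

Let M_11 = max(S_0,...,S_11). Use the reflection principle: for j ≥ 1, #{paths with M_11 ≥ j} = #{S_11 ≥ j} + #{S_11 ≥ j+1}.
By reflection, #{M_11 ≥ 3} = #{S_11 ≥ 3} + #{S_11 ≥ 4} = 562 + 232 = 794.
#{M_11 ≥ 4} = #{S_11 ≥ 4} + #{S_11 ≥ 5} = 232 + 232 = 464.
#{M_11 = 3} = 794 - 464 = 330.
P(M_11 = 3) = 330/2048 = 165/1024

Answer: 165/1024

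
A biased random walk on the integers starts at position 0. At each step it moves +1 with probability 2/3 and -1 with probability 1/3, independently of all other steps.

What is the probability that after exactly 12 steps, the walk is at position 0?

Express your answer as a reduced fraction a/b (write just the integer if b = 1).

To be at 0 after 12 steps: need exactly 6 steps of +1 and 6 of -1.
Number of such sequences: C(12,6) = 924
Each has probability (2/3)^6 · (1/3)^6 = 64/531441
P = 924 · 64/531441 = 19712/177147

Answer: 19712/177147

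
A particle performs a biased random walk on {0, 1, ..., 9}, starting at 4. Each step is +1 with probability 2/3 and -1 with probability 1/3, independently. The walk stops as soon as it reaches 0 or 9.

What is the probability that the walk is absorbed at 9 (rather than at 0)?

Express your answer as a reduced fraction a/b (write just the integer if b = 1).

Biased walk: p = 2/3, q = 1/3, r = q/p = 1/2
Gambler's ruin: P(hit 9 before 0 | start at 4) = (1 - r^a)/(1 - r^N)
r^4 = 1/16; r^9 = 1/512
P = (1 - 1/16) / (1 - 1/512) = 15/16 / 511/512 = 480/511

Answer: 480/511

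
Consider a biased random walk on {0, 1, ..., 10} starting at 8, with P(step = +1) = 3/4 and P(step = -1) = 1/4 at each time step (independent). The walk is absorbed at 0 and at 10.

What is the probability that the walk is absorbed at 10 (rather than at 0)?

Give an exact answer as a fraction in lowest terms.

Answer: 7380/7381

Derivation:
Biased walk: p = 3/4, q = 1/4, r = q/p = 1/3
Gambler's ruin: P(hit 10 before 0 | start at 8) = (1 - r^a)/(1 - r^N)
r^8 = 1/6561; r^10 = 1/59049
P = (1 - 1/6561) / (1 - 1/59049) = 6560/6561 / 59048/59049 = 7380/7381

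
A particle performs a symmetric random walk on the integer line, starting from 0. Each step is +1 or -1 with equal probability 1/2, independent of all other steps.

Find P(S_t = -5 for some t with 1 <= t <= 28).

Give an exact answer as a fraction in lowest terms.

Answer: 46295513/134217728

Derivation:
Count via complement. Let g(t,s) = #length-t paths at position s with S_1..S_t all ≠ -5.
g(t,s) = g(t-1,s-1) + g(t-1,s+1) for s ≠ -5; g(t,-5) = 0.
t=0: g(0,0)=1
t=1: g(1,-1)=1 g(1,1)=1
t=2: g(2,-2)=1 g(2,0)=2 g(2,2)=1
t=3: g(3,-3)=1 g(3,-1)=3 g(3,1)=3 g(3,3)=1
t=4: g(4,-4)=1 g(4,-2)=4 g(4,0)=6 g(4,2)=4 g(4,4)=1
t=5: g(5,-3)=5 g(5,-1)=10 g(5,1)=10 g(5,3)=5 g(5,5)=1
t=6: g(6,-4)=5 g(6,-2)=15 g(6,0)=20 g(6,2)=15 g(6,4)=6 g(6,6)=1
t=7: g(7,-3)=20 g(7,-1)=35 g(7,1)=35 g(7,3)=21 g(7,5)=7 g(7,7)=1
t=8: g(8,-4)=20 g(8,-2)=55 g(8,0)=70 g(8,2)=56 g(8,4)=28 g(8,6)=8 g(8,8)=1
t=9: g(9,-3)=75 g(9,-1)=125 g(9,1)=126 g(9,3)=84 g(9,5)=36 g(9,7)=9 g(9,9)=1
t=10: g(10,-4)=75 g(10,-2)=200 g(10,0)=251 g(10,2)=210 g(10,4)=120 g(10,6)=45 g(10,8)=10 g(10,10)=1
t=11: g(11,-3)=275 g(11,-1)=451 g(11,1)=461 g(11,3)=330 g(11,5)=165 g(11,7)=55 g(11,9)=11 g(11,11)=1
t=12: g(12,-4)=275 g(12,-2)=726 g(12,0)=912 g(12,2)=791 g(12,4)=495 g(12,6)=220 g(12,8)=66 g(12,10)=12 g(12,12)=1
t=13: g(13,-3)=1001 g(13,-1)=1638 g(13,1)=1703 g(13,3)=1286 g(13,5)=715 g(13,7)=286 g(13,9)=78 g(13,11)=13 g(13,13)=1
t=14: g(14,-4)=1001 g(14,-2)=2639 g(14,0)=3341 g(14,2)=2989 g(14,4)=2001 g(14,6)=1001 g(14,8)=364 g(14,10)=91 g(14,12)=14 g(14,14)=1
t=15: g(15,-3)=3640 g(15,-1)=5980 g(15,1)=6330 g(15,3)=4990 g(15,5)=3002 g(15,7)=1365 g(15,9)=455 g(15,11)=105 g(15,13)=15 g(15,15)=1
t=16: g(16,-4)=3640 g(16,-2)=9620 g(16,0)=12310 g(16,2)=11320 g(16,4)=7992 g(16,6)=4367 g(16,8)=1820 g(16,10)=560 g(16,12)=120 g(16,14)=16 g(16,16)=1
t=17: g(17,-3)=13260 g(17,-1)=21930 g(17,1)=23630 g(17,3)=19312 g(17,5)=12359 g(17,7)=6187 g(17,9)=2380 g(17,11)=680 g(17,13)=136 g(17,15)=17 g(17,17)=1
t=18: g(18,-4)=13260 g(18,-2)=35190 g(18,0)=45560 g(18,2)=42942 g(18,4)=31671 g(18,6)=18546 g(18,8)=8567 g(18,10)=3060 g(18,12)=816 g(18,14)=153 g(18,16)=18 g(18,18)=1
t=19: g(19,-3)=48450 g(19,-1)=80750 g(19,1)=88502 g(19,3)=74613 g(19,5)=50217 g(19,7)=27113 g(19,9)=11627 g(19,11)=3876 g(19,13)=969 g(19,15)=171 g(19,17)=19 g(19,19)=1
t=20: g(20,-4)=48450 g(20,-2)=129200 g(20,0)=169252 g(20,2)=163115 g(20,4)=124830 g(20,6)=77330 g(20,8)=38740 g(20,10)=15503 g(20,12)=4845 g(20,14)=1140 g(20,16)=190 g(20,18)=20 g(20,20)=1
t=21: g(21,-3)=177650 g(21,-1)=298452 g(21,1)=332367 g(21,3)=287945 g(21,5)=202160 g(21,7)=116070 g(21,9)=54243 g(21,11)=20348 g(21,13)=5985 g(21,15)=1330 g(21,17)=210 g(21,19)=21 g(21,21)=1
t=22: g(22,-4)=177650 g(22,-2)=476102 g(22,0)=630819 g(22,2)=620312 g(22,4)=490105 g(22,6)=318230 g(22,8)=170313 g(22,10)=74591 g(22,12)=26333 g(22,14)=7315 g(22,16)=1540 g(22,18)=231 g(22,20)=22 g(22,22)=1
t=23: g(23,-3)=653752 g(23,-1)=1106921 g(23,1)=1251131 g(23,3)=1110417 g(23,5)=808335 g(23,7)=488543 g(23,9)=244904 g(23,11)=100924 g(23,13)=33648 g(23,15)=8855 g(23,17)=1771 g(23,19)=253 g(23,21)=23 g(23,23)=1
t=24: g(24,-4)=653752 g(24,-2)=1760673 g(24,0)=2358052 g(24,2)=2361548 g(24,4)=1918752 g(24,6)=1296878 g(24,8)=733447 g(24,10)=345828 g(24,12)=134572 g(24,14)=42503 g(24,16)=10626 g(24,18)=2024 g(24,20)=276 g(24,22)=24 g(24,24)=1
t=25: g(25,-3)=2414425 g(25,-1)=4118725 g(25,1)=4719600 g(25,3)=4280300 g(25,5)=3215630 g(25,7)=2030325 g(25,9)=1079275 g(25,11)=480400 g(25,13)=177075 g(25,15)=53129 g(25,17)=12650 g(25,19)=2300 g(25,21)=300 g(25,23)=25 g(25,25)=1
t=26: g(26,-4)=2414425 g(26,-2)=6533150 g(26,0)=8838325 g(26,2)=8999900 g(26,4)=7495930 g(26,6)=5245955 g(26,8)=3109600 g(26,10)=1559675 g(26,12)=657475 g(26,14)=230204 g(26,16)=65779 g(26,18)=14950 g(26,20)=2600 g(26,22)=325 g(26,24)=26 g(26,26)=1
t=27: g(27,-3)=8947575 g(27,-1)=15371475 g(27,1)=17838225 g(27,3)=16495830 g(27,5)=12741885 g(27,7)=8355555 g(27,9)=4669275 g(27,11)=2217150 g(27,13)=887679 g(27,15)=295983 g(27,17)=80729 g(27,19)=17550 g(27,21)=2925 g(27,23)=351 g(27,25)=27 g(27,27)=1
t=28: g(28,-4)=8947575 g(28,-2)=24319050 g(28,0)=33209700 g(28,2)=34334055 g(28,4)=29237715 g(28,6)=21097440 g(28,8)=13024830 g(28,10)=6886425 g(28,12)=3104829 g(28,14)=1183662 g(28,16)=376712 g(28,18)=98279 g(28,20)=20475 g(28,22)=3276 g(28,24)=378 g(28,26)=28 g(28,28)=1
Paths never hitting -5: Σ_s g(28,s) = 175844430
Paths hitting -5: 2^28 - 175844430 = 92591026
P = 92591026/268435456 = 46295513/134217728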